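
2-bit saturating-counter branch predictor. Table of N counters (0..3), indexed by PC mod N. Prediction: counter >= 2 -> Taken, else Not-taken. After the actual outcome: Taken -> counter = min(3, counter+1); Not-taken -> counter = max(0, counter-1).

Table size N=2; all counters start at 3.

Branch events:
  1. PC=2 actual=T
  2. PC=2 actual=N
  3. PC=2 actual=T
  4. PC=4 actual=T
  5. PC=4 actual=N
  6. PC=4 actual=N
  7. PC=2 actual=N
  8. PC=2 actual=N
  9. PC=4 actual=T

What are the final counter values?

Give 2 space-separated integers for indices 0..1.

Ev 1: PC=2 idx=0 pred=T actual=T -> ctr[0]=3
Ev 2: PC=2 idx=0 pred=T actual=N -> ctr[0]=2
Ev 3: PC=2 idx=0 pred=T actual=T -> ctr[0]=3
Ev 4: PC=4 idx=0 pred=T actual=T -> ctr[0]=3
Ev 5: PC=4 idx=0 pred=T actual=N -> ctr[0]=2
Ev 6: PC=4 idx=0 pred=T actual=N -> ctr[0]=1
Ev 7: PC=2 idx=0 pred=N actual=N -> ctr[0]=0
Ev 8: PC=2 idx=0 pred=N actual=N -> ctr[0]=0
Ev 9: PC=4 idx=0 pred=N actual=T -> ctr[0]=1

Answer: 1 3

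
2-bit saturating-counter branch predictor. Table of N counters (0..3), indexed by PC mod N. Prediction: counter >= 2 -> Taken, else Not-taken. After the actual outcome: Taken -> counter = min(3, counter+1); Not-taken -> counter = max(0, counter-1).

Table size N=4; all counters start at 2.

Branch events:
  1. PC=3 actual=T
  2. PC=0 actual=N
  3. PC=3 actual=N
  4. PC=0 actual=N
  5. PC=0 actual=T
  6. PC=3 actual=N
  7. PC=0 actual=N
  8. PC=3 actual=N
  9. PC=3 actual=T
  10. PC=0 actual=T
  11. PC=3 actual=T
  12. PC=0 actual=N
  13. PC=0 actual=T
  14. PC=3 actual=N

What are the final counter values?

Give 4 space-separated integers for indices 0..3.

Ev 1: PC=3 idx=3 pred=T actual=T -> ctr[3]=3
Ev 2: PC=0 idx=0 pred=T actual=N -> ctr[0]=1
Ev 3: PC=3 idx=3 pred=T actual=N -> ctr[3]=2
Ev 4: PC=0 idx=0 pred=N actual=N -> ctr[0]=0
Ev 5: PC=0 idx=0 pred=N actual=T -> ctr[0]=1
Ev 6: PC=3 idx=3 pred=T actual=N -> ctr[3]=1
Ev 7: PC=0 idx=0 pred=N actual=N -> ctr[0]=0
Ev 8: PC=3 idx=3 pred=N actual=N -> ctr[3]=0
Ev 9: PC=3 idx=3 pred=N actual=T -> ctr[3]=1
Ev 10: PC=0 idx=0 pred=N actual=T -> ctr[0]=1
Ev 11: PC=3 idx=3 pred=N actual=T -> ctr[3]=2
Ev 12: PC=0 idx=0 pred=N actual=N -> ctr[0]=0
Ev 13: PC=0 idx=0 pred=N actual=T -> ctr[0]=1
Ev 14: PC=3 idx=3 pred=T actual=N -> ctr[3]=1

Answer: 1 2 2 1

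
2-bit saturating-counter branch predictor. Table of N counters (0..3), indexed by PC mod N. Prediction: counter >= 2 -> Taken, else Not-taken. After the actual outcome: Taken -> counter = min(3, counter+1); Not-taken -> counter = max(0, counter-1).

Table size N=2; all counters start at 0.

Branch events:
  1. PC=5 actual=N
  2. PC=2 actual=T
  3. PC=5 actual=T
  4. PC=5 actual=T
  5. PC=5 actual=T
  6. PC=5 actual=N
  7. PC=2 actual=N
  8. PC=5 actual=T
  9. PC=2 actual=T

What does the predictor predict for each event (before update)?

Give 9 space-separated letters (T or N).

Answer: N N N N T T N T N

Derivation:
Ev 1: PC=5 idx=1 pred=N actual=N -> ctr[1]=0
Ev 2: PC=2 idx=0 pred=N actual=T -> ctr[0]=1
Ev 3: PC=5 idx=1 pred=N actual=T -> ctr[1]=1
Ev 4: PC=5 idx=1 pred=N actual=T -> ctr[1]=2
Ev 5: PC=5 idx=1 pred=T actual=T -> ctr[1]=3
Ev 6: PC=5 idx=1 pred=T actual=N -> ctr[1]=2
Ev 7: PC=2 idx=0 pred=N actual=N -> ctr[0]=0
Ev 8: PC=5 idx=1 pred=T actual=T -> ctr[1]=3
Ev 9: PC=2 idx=0 pred=N actual=T -> ctr[0]=1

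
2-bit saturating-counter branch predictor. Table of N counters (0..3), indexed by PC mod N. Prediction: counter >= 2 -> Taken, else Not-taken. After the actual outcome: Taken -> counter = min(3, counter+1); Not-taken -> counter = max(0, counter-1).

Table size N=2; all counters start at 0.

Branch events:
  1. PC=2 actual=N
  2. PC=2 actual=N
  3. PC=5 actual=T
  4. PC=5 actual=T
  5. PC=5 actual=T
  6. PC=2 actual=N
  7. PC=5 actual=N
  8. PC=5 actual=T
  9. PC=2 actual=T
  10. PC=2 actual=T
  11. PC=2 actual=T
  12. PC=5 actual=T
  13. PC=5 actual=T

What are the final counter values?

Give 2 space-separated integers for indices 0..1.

Ev 1: PC=2 idx=0 pred=N actual=N -> ctr[0]=0
Ev 2: PC=2 idx=0 pred=N actual=N -> ctr[0]=0
Ev 3: PC=5 idx=1 pred=N actual=T -> ctr[1]=1
Ev 4: PC=5 idx=1 pred=N actual=T -> ctr[1]=2
Ev 5: PC=5 idx=1 pred=T actual=T -> ctr[1]=3
Ev 6: PC=2 idx=0 pred=N actual=N -> ctr[0]=0
Ev 7: PC=5 idx=1 pred=T actual=N -> ctr[1]=2
Ev 8: PC=5 idx=1 pred=T actual=T -> ctr[1]=3
Ev 9: PC=2 idx=0 pred=N actual=T -> ctr[0]=1
Ev 10: PC=2 idx=0 pred=N actual=T -> ctr[0]=2
Ev 11: PC=2 idx=0 pred=T actual=T -> ctr[0]=3
Ev 12: PC=5 idx=1 pred=T actual=T -> ctr[1]=3
Ev 13: PC=5 idx=1 pred=T actual=T -> ctr[1]=3

Answer: 3 3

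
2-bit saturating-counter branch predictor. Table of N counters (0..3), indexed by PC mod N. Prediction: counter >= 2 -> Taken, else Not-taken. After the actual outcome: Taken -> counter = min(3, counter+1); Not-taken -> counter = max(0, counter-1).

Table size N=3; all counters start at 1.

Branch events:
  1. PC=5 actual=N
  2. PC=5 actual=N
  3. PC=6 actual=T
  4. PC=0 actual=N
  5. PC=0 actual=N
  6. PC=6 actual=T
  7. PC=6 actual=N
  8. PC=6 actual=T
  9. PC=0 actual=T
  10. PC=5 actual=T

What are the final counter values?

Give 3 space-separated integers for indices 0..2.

Ev 1: PC=5 idx=2 pred=N actual=N -> ctr[2]=0
Ev 2: PC=5 idx=2 pred=N actual=N -> ctr[2]=0
Ev 3: PC=6 idx=0 pred=N actual=T -> ctr[0]=2
Ev 4: PC=0 idx=0 pred=T actual=N -> ctr[0]=1
Ev 5: PC=0 idx=0 pred=N actual=N -> ctr[0]=0
Ev 6: PC=6 idx=0 pred=N actual=T -> ctr[0]=1
Ev 7: PC=6 idx=0 pred=N actual=N -> ctr[0]=0
Ev 8: PC=6 idx=0 pred=N actual=T -> ctr[0]=1
Ev 9: PC=0 idx=0 pred=N actual=T -> ctr[0]=2
Ev 10: PC=5 idx=2 pred=N actual=T -> ctr[2]=1

Answer: 2 1 1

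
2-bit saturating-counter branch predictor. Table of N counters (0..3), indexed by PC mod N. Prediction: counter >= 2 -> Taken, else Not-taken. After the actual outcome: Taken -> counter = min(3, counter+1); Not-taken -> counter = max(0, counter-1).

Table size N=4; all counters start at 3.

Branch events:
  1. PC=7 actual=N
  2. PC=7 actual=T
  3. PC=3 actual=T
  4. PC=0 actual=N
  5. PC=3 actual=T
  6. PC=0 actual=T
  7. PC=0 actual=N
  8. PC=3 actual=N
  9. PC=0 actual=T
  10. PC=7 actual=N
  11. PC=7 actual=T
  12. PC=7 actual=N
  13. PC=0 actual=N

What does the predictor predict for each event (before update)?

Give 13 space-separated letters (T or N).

Answer: T T T T T T T T T T N T T

Derivation:
Ev 1: PC=7 idx=3 pred=T actual=N -> ctr[3]=2
Ev 2: PC=7 idx=3 pred=T actual=T -> ctr[3]=3
Ev 3: PC=3 idx=3 pred=T actual=T -> ctr[3]=3
Ev 4: PC=0 idx=0 pred=T actual=N -> ctr[0]=2
Ev 5: PC=3 idx=3 pred=T actual=T -> ctr[3]=3
Ev 6: PC=0 idx=0 pred=T actual=T -> ctr[0]=3
Ev 7: PC=0 idx=0 pred=T actual=N -> ctr[0]=2
Ev 8: PC=3 idx=3 pred=T actual=N -> ctr[3]=2
Ev 9: PC=0 idx=0 pred=T actual=T -> ctr[0]=3
Ev 10: PC=7 idx=3 pred=T actual=N -> ctr[3]=1
Ev 11: PC=7 idx=3 pred=N actual=T -> ctr[3]=2
Ev 12: PC=7 idx=3 pred=T actual=N -> ctr[3]=1
Ev 13: PC=0 idx=0 pred=T actual=N -> ctr[0]=2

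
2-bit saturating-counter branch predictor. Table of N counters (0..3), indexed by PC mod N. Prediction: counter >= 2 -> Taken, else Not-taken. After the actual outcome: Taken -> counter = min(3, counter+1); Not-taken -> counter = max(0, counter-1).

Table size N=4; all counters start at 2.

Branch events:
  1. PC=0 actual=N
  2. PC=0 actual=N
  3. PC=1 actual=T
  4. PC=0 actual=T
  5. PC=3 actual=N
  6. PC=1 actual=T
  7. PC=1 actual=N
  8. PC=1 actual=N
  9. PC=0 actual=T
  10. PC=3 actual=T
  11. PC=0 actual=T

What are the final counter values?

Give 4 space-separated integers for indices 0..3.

Answer: 3 1 2 2

Derivation:
Ev 1: PC=0 idx=0 pred=T actual=N -> ctr[0]=1
Ev 2: PC=0 idx=0 pred=N actual=N -> ctr[0]=0
Ev 3: PC=1 idx=1 pred=T actual=T -> ctr[1]=3
Ev 4: PC=0 idx=0 pred=N actual=T -> ctr[0]=1
Ev 5: PC=3 idx=3 pred=T actual=N -> ctr[3]=1
Ev 6: PC=1 idx=1 pred=T actual=T -> ctr[1]=3
Ev 7: PC=1 idx=1 pred=T actual=N -> ctr[1]=2
Ev 8: PC=1 idx=1 pred=T actual=N -> ctr[1]=1
Ev 9: PC=0 idx=0 pred=N actual=T -> ctr[0]=2
Ev 10: PC=3 idx=3 pred=N actual=T -> ctr[3]=2
Ev 11: PC=0 idx=0 pred=T actual=T -> ctr[0]=3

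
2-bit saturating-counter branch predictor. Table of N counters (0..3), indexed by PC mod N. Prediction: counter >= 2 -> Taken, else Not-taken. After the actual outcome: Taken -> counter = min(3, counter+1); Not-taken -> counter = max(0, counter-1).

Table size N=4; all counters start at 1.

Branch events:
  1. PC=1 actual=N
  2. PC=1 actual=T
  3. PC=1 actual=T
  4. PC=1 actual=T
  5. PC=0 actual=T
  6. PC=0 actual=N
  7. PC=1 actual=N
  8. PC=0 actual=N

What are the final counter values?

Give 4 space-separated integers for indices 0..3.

Answer: 0 2 1 1

Derivation:
Ev 1: PC=1 idx=1 pred=N actual=N -> ctr[1]=0
Ev 2: PC=1 idx=1 pred=N actual=T -> ctr[1]=1
Ev 3: PC=1 idx=1 pred=N actual=T -> ctr[1]=2
Ev 4: PC=1 idx=1 pred=T actual=T -> ctr[1]=3
Ev 5: PC=0 idx=0 pred=N actual=T -> ctr[0]=2
Ev 6: PC=0 idx=0 pred=T actual=N -> ctr[0]=1
Ev 7: PC=1 idx=1 pred=T actual=N -> ctr[1]=2
Ev 8: PC=0 idx=0 pred=N actual=N -> ctr[0]=0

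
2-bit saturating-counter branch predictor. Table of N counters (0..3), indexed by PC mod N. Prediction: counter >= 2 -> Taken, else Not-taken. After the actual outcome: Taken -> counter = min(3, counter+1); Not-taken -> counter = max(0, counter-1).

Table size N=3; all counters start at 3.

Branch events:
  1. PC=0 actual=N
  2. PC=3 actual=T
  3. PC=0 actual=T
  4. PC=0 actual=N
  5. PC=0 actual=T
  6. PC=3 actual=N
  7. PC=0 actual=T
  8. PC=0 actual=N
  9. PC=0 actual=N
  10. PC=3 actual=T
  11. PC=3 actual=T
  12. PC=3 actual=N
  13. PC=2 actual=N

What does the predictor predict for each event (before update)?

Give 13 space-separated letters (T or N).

Answer: T T T T T T T T T N T T T

Derivation:
Ev 1: PC=0 idx=0 pred=T actual=N -> ctr[0]=2
Ev 2: PC=3 idx=0 pred=T actual=T -> ctr[0]=3
Ev 3: PC=0 idx=0 pred=T actual=T -> ctr[0]=3
Ev 4: PC=0 idx=0 pred=T actual=N -> ctr[0]=2
Ev 5: PC=0 idx=0 pred=T actual=T -> ctr[0]=3
Ev 6: PC=3 idx=0 pred=T actual=N -> ctr[0]=2
Ev 7: PC=0 idx=0 pred=T actual=T -> ctr[0]=3
Ev 8: PC=0 idx=0 pred=T actual=N -> ctr[0]=2
Ev 9: PC=0 idx=0 pred=T actual=N -> ctr[0]=1
Ev 10: PC=3 idx=0 pred=N actual=T -> ctr[0]=2
Ev 11: PC=3 idx=0 pred=T actual=T -> ctr[0]=3
Ev 12: PC=3 idx=0 pred=T actual=N -> ctr[0]=2
Ev 13: PC=2 idx=2 pred=T actual=N -> ctr[2]=2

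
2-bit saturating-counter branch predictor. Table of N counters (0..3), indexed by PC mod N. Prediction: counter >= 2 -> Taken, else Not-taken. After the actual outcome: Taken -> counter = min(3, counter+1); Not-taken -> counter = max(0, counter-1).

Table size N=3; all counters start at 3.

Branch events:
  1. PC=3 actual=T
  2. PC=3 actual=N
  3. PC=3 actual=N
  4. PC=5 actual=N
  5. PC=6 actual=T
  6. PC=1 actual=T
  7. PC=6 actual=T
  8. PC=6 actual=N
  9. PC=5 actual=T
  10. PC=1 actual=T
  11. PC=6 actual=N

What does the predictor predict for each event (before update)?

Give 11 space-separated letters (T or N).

Ev 1: PC=3 idx=0 pred=T actual=T -> ctr[0]=3
Ev 2: PC=3 idx=0 pred=T actual=N -> ctr[0]=2
Ev 3: PC=3 idx=0 pred=T actual=N -> ctr[0]=1
Ev 4: PC=5 idx=2 pred=T actual=N -> ctr[2]=2
Ev 5: PC=6 idx=0 pred=N actual=T -> ctr[0]=2
Ev 6: PC=1 idx=1 pred=T actual=T -> ctr[1]=3
Ev 7: PC=6 idx=0 pred=T actual=T -> ctr[0]=3
Ev 8: PC=6 idx=0 pred=T actual=N -> ctr[0]=2
Ev 9: PC=5 idx=2 pred=T actual=T -> ctr[2]=3
Ev 10: PC=1 idx=1 pred=T actual=T -> ctr[1]=3
Ev 11: PC=6 idx=0 pred=T actual=N -> ctr[0]=1

Answer: T T T T N T T T T T T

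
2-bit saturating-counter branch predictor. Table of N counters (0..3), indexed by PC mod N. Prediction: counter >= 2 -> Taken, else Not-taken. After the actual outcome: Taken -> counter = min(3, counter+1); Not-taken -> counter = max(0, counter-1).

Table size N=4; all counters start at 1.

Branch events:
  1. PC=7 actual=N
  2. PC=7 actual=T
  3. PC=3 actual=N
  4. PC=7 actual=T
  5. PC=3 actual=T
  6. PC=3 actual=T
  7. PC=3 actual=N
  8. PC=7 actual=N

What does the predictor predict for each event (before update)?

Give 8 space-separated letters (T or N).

Answer: N N N N N T T T

Derivation:
Ev 1: PC=7 idx=3 pred=N actual=N -> ctr[3]=0
Ev 2: PC=7 idx=3 pred=N actual=T -> ctr[3]=1
Ev 3: PC=3 idx=3 pred=N actual=N -> ctr[3]=0
Ev 4: PC=7 idx=3 pred=N actual=T -> ctr[3]=1
Ev 5: PC=3 idx=3 pred=N actual=T -> ctr[3]=2
Ev 6: PC=3 idx=3 pred=T actual=T -> ctr[3]=3
Ev 7: PC=3 idx=3 pred=T actual=N -> ctr[3]=2
Ev 8: PC=7 idx=3 pred=T actual=N -> ctr[3]=1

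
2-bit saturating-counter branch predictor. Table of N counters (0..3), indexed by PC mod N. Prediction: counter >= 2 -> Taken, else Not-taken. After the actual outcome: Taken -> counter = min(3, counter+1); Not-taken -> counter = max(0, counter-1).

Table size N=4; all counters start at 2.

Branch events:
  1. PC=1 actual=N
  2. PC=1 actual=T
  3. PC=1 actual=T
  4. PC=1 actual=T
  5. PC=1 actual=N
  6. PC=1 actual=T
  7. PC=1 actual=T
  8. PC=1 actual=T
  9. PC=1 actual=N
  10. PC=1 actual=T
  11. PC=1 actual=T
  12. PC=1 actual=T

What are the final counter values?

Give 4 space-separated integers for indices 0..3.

Ev 1: PC=1 idx=1 pred=T actual=N -> ctr[1]=1
Ev 2: PC=1 idx=1 pred=N actual=T -> ctr[1]=2
Ev 3: PC=1 idx=1 pred=T actual=T -> ctr[1]=3
Ev 4: PC=1 idx=1 pred=T actual=T -> ctr[1]=3
Ev 5: PC=1 idx=1 pred=T actual=N -> ctr[1]=2
Ev 6: PC=1 idx=1 pred=T actual=T -> ctr[1]=3
Ev 7: PC=1 idx=1 pred=T actual=T -> ctr[1]=3
Ev 8: PC=1 idx=1 pred=T actual=T -> ctr[1]=3
Ev 9: PC=1 idx=1 pred=T actual=N -> ctr[1]=2
Ev 10: PC=1 idx=1 pred=T actual=T -> ctr[1]=3
Ev 11: PC=1 idx=1 pred=T actual=T -> ctr[1]=3
Ev 12: PC=1 idx=1 pred=T actual=T -> ctr[1]=3

Answer: 2 3 2 2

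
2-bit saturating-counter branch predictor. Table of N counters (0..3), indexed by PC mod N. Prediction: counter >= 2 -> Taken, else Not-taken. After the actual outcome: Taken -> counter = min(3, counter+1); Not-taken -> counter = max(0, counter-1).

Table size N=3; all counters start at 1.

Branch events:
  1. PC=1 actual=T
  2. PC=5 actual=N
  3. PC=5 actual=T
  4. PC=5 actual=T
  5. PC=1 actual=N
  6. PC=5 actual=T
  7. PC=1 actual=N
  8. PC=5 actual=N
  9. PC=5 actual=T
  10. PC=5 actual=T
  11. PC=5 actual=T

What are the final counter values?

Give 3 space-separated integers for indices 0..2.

Answer: 1 0 3

Derivation:
Ev 1: PC=1 idx=1 pred=N actual=T -> ctr[1]=2
Ev 2: PC=5 idx=2 pred=N actual=N -> ctr[2]=0
Ev 3: PC=5 idx=2 pred=N actual=T -> ctr[2]=1
Ev 4: PC=5 idx=2 pred=N actual=T -> ctr[2]=2
Ev 5: PC=1 idx=1 pred=T actual=N -> ctr[1]=1
Ev 6: PC=5 idx=2 pred=T actual=T -> ctr[2]=3
Ev 7: PC=1 idx=1 pred=N actual=N -> ctr[1]=0
Ev 8: PC=5 idx=2 pred=T actual=N -> ctr[2]=2
Ev 9: PC=5 idx=2 pred=T actual=T -> ctr[2]=3
Ev 10: PC=5 idx=2 pred=T actual=T -> ctr[2]=3
Ev 11: PC=5 idx=2 pred=T actual=T -> ctr[2]=3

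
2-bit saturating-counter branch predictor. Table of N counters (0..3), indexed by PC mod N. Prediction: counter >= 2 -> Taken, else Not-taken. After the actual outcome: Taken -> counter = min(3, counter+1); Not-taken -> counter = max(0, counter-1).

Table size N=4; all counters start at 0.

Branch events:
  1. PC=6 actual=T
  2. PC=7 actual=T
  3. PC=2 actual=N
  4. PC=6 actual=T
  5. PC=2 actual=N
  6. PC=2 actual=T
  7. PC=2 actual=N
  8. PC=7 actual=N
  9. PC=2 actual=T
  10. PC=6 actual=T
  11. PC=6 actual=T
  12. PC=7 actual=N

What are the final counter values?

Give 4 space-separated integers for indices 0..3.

Ev 1: PC=6 idx=2 pred=N actual=T -> ctr[2]=1
Ev 2: PC=7 idx=3 pred=N actual=T -> ctr[3]=1
Ev 3: PC=2 idx=2 pred=N actual=N -> ctr[2]=0
Ev 4: PC=6 idx=2 pred=N actual=T -> ctr[2]=1
Ev 5: PC=2 idx=2 pred=N actual=N -> ctr[2]=0
Ev 6: PC=2 idx=2 pred=N actual=T -> ctr[2]=1
Ev 7: PC=2 idx=2 pred=N actual=N -> ctr[2]=0
Ev 8: PC=7 idx=3 pred=N actual=N -> ctr[3]=0
Ev 9: PC=2 idx=2 pred=N actual=T -> ctr[2]=1
Ev 10: PC=6 idx=2 pred=N actual=T -> ctr[2]=2
Ev 11: PC=6 idx=2 pred=T actual=T -> ctr[2]=3
Ev 12: PC=7 idx=3 pred=N actual=N -> ctr[3]=0

Answer: 0 0 3 0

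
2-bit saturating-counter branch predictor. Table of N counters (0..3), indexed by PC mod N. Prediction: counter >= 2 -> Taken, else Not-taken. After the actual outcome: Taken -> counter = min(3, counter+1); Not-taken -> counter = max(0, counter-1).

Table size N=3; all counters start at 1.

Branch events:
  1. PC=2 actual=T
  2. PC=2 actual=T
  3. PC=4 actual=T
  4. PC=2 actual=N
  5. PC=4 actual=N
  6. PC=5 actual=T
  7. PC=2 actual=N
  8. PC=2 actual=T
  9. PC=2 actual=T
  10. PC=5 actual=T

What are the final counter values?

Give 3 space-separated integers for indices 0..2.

Ev 1: PC=2 idx=2 pred=N actual=T -> ctr[2]=2
Ev 2: PC=2 idx=2 pred=T actual=T -> ctr[2]=3
Ev 3: PC=4 idx=1 pred=N actual=T -> ctr[1]=2
Ev 4: PC=2 idx=2 pred=T actual=N -> ctr[2]=2
Ev 5: PC=4 idx=1 pred=T actual=N -> ctr[1]=1
Ev 6: PC=5 idx=2 pred=T actual=T -> ctr[2]=3
Ev 7: PC=2 idx=2 pred=T actual=N -> ctr[2]=2
Ev 8: PC=2 idx=2 pred=T actual=T -> ctr[2]=3
Ev 9: PC=2 idx=2 pred=T actual=T -> ctr[2]=3
Ev 10: PC=5 idx=2 pred=T actual=T -> ctr[2]=3

Answer: 1 1 3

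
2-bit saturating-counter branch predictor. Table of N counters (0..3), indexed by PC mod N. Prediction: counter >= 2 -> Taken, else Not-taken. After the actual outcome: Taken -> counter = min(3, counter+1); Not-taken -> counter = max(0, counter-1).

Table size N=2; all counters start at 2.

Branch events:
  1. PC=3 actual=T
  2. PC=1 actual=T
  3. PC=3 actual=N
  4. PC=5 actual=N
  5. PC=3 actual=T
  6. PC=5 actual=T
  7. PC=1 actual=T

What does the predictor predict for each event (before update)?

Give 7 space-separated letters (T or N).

Ev 1: PC=3 idx=1 pred=T actual=T -> ctr[1]=3
Ev 2: PC=1 idx=1 pred=T actual=T -> ctr[1]=3
Ev 3: PC=3 idx=1 pred=T actual=N -> ctr[1]=2
Ev 4: PC=5 idx=1 pred=T actual=N -> ctr[1]=1
Ev 5: PC=3 idx=1 pred=N actual=T -> ctr[1]=2
Ev 6: PC=5 idx=1 pred=T actual=T -> ctr[1]=3
Ev 7: PC=1 idx=1 pred=T actual=T -> ctr[1]=3

Answer: T T T T N T T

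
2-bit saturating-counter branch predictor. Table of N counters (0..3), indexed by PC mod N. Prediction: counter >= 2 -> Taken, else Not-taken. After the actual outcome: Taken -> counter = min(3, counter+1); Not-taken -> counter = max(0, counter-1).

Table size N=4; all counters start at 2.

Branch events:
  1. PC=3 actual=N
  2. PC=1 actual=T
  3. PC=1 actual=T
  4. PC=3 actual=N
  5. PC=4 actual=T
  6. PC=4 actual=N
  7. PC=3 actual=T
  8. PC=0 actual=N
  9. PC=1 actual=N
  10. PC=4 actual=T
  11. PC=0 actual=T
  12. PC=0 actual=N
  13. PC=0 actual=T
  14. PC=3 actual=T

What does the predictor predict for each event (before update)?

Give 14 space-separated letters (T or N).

Answer: T T T N T T N T T N T T T N

Derivation:
Ev 1: PC=3 idx=3 pred=T actual=N -> ctr[3]=1
Ev 2: PC=1 idx=1 pred=T actual=T -> ctr[1]=3
Ev 3: PC=1 idx=1 pred=T actual=T -> ctr[1]=3
Ev 4: PC=3 idx=3 pred=N actual=N -> ctr[3]=0
Ev 5: PC=4 idx=0 pred=T actual=T -> ctr[0]=3
Ev 6: PC=4 idx=0 pred=T actual=N -> ctr[0]=2
Ev 7: PC=3 idx=3 pred=N actual=T -> ctr[3]=1
Ev 8: PC=0 idx=0 pred=T actual=N -> ctr[0]=1
Ev 9: PC=1 idx=1 pred=T actual=N -> ctr[1]=2
Ev 10: PC=4 idx=0 pred=N actual=T -> ctr[0]=2
Ev 11: PC=0 idx=0 pred=T actual=T -> ctr[0]=3
Ev 12: PC=0 idx=0 pred=T actual=N -> ctr[0]=2
Ev 13: PC=0 idx=0 pred=T actual=T -> ctr[0]=3
Ev 14: PC=3 idx=3 pred=N actual=T -> ctr[3]=2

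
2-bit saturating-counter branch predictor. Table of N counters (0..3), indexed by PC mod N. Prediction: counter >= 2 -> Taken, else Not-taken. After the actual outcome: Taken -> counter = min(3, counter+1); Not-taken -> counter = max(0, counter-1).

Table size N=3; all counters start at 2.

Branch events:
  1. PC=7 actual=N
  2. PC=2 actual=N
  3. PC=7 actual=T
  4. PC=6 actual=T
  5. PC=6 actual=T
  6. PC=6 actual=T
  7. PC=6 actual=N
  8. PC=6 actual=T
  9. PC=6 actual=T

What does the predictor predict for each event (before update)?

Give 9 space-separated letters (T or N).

Answer: T T N T T T T T T

Derivation:
Ev 1: PC=7 idx=1 pred=T actual=N -> ctr[1]=1
Ev 2: PC=2 idx=2 pred=T actual=N -> ctr[2]=1
Ev 3: PC=7 idx=1 pred=N actual=T -> ctr[1]=2
Ev 4: PC=6 idx=0 pred=T actual=T -> ctr[0]=3
Ev 5: PC=6 idx=0 pred=T actual=T -> ctr[0]=3
Ev 6: PC=6 idx=0 pred=T actual=T -> ctr[0]=3
Ev 7: PC=6 idx=0 pred=T actual=N -> ctr[0]=2
Ev 8: PC=6 idx=0 pred=T actual=T -> ctr[0]=3
Ev 9: PC=6 idx=0 pred=T actual=T -> ctr[0]=3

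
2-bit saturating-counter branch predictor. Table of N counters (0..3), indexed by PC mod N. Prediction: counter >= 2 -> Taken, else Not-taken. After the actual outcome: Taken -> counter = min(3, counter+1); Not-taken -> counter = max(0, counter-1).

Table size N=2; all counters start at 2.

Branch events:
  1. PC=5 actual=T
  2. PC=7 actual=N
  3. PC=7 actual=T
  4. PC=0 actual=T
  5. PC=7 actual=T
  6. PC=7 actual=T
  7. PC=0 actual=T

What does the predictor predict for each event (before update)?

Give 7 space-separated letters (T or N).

Ev 1: PC=5 idx=1 pred=T actual=T -> ctr[1]=3
Ev 2: PC=7 idx=1 pred=T actual=N -> ctr[1]=2
Ev 3: PC=7 idx=1 pred=T actual=T -> ctr[1]=3
Ev 4: PC=0 idx=0 pred=T actual=T -> ctr[0]=3
Ev 5: PC=7 idx=1 pred=T actual=T -> ctr[1]=3
Ev 6: PC=7 idx=1 pred=T actual=T -> ctr[1]=3
Ev 7: PC=0 idx=0 pred=T actual=T -> ctr[0]=3

Answer: T T T T T T T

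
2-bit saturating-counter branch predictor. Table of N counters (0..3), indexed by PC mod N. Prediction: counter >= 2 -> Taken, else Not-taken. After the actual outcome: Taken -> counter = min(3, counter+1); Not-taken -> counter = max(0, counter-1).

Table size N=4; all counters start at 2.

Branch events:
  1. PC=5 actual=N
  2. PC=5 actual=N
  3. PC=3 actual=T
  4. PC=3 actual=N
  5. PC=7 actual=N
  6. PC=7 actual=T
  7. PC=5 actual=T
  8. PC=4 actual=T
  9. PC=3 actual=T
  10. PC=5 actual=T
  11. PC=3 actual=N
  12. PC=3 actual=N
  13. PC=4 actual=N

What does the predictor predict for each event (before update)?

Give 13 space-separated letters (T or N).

Answer: T N T T T N N T T N T T T

Derivation:
Ev 1: PC=5 idx=1 pred=T actual=N -> ctr[1]=1
Ev 2: PC=5 idx=1 pred=N actual=N -> ctr[1]=0
Ev 3: PC=3 idx=3 pred=T actual=T -> ctr[3]=3
Ev 4: PC=3 idx=3 pred=T actual=N -> ctr[3]=2
Ev 5: PC=7 idx=3 pred=T actual=N -> ctr[3]=1
Ev 6: PC=7 idx=3 pred=N actual=T -> ctr[3]=2
Ev 7: PC=5 idx=1 pred=N actual=T -> ctr[1]=1
Ev 8: PC=4 idx=0 pred=T actual=T -> ctr[0]=3
Ev 9: PC=3 idx=3 pred=T actual=T -> ctr[3]=3
Ev 10: PC=5 idx=1 pred=N actual=T -> ctr[1]=2
Ev 11: PC=3 idx=3 pred=T actual=N -> ctr[3]=2
Ev 12: PC=3 idx=3 pred=T actual=N -> ctr[3]=1
Ev 13: PC=4 idx=0 pred=T actual=N -> ctr[0]=2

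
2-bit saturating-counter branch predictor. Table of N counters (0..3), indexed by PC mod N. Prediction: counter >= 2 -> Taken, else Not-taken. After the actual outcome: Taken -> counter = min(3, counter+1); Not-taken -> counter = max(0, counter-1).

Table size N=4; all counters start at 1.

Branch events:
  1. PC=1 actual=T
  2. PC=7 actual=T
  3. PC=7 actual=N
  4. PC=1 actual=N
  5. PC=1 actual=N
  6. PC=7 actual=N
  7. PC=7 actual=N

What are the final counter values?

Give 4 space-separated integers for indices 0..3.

Answer: 1 0 1 0

Derivation:
Ev 1: PC=1 idx=1 pred=N actual=T -> ctr[1]=2
Ev 2: PC=7 idx=3 pred=N actual=T -> ctr[3]=2
Ev 3: PC=7 idx=3 pred=T actual=N -> ctr[3]=1
Ev 4: PC=1 idx=1 pred=T actual=N -> ctr[1]=1
Ev 5: PC=1 idx=1 pred=N actual=N -> ctr[1]=0
Ev 6: PC=7 idx=3 pred=N actual=N -> ctr[3]=0
Ev 7: PC=7 idx=3 pred=N actual=N -> ctr[3]=0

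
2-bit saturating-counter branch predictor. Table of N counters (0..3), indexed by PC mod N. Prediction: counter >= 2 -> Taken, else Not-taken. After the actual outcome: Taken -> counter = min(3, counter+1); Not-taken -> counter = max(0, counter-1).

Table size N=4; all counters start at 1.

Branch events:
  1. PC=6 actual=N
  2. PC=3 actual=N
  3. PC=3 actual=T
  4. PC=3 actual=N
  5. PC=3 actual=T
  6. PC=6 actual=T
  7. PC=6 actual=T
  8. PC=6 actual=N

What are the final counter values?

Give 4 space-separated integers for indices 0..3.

Answer: 1 1 1 1

Derivation:
Ev 1: PC=6 idx=2 pred=N actual=N -> ctr[2]=0
Ev 2: PC=3 idx=3 pred=N actual=N -> ctr[3]=0
Ev 3: PC=3 idx=3 pred=N actual=T -> ctr[3]=1
Ev 4: PC=3 idx=3 pred=N actual=N -> ctr[3]=0
Ev 5: PC=3 idx=3 pred=N actual=T -> ctr[3]=1
Ev 6: PC=6 idx=2 pred=N actual=T -> ctr[2]=1
Ev 7: PC=6 idx=2 pred=N actual=T -> ctr[2]=2
Ev 8: PC=6 idx=2 pred=T actual=N -> ctr[2]=1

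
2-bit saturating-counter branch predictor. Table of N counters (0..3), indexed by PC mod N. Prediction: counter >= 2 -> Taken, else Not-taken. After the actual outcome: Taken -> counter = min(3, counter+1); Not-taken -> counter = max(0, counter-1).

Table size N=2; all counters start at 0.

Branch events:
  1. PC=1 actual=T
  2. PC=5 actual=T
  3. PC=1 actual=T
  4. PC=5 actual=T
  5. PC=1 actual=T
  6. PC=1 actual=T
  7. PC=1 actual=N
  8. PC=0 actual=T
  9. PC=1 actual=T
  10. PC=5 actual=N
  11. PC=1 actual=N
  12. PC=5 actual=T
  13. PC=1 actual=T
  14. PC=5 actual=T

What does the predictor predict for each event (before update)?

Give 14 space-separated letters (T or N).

Answer: N N T T T T T N T T T N T T

Derivation:
Ev 1: PC=1 idx=1 pred=N actual=T -> ctr[1]=1
Ev 2: PC=5 idx=1 pred=N actual=T -> ctr[1]=2
Ev 3: PC=1 idx=1 pred=T actual=T -> ctr[1]=3
Ev 4: PC=5 idx=1 pred=T actual=T -> ctr[1]=3
Ev 5: PC=1 idx=1 pred=T actual=T -> ctr[1]=3
Ev 6: PC=1 idx=1 pred=T actual=T -> ctr[1]=3
Ev 7: PC=1 idx=1 pred=T actual=N -> ctr[1]=2
Ev 8: PC=0 idx=0 pred=N actual=T -> ctr[0]=1
Ev 9: PC=1 idx=1 pred=T actual=T -> ctr[1]=3
Ev 10: PC=5 idx=1 pred=T actual=N -> ctr[1]=2
Ev 11: PC=1 idx=1 pred=T actual=N -> ctr[1]=1
Ev 12: PC=5 idx=1 pred=N actual=T -> ctr[1]=2
Ev 13: PC=1 idx=1 pred=T actual=T -> ctr[1]=3
Ev 14: PC=5 idx=1 pred=T actual=T -> ctr[1]=3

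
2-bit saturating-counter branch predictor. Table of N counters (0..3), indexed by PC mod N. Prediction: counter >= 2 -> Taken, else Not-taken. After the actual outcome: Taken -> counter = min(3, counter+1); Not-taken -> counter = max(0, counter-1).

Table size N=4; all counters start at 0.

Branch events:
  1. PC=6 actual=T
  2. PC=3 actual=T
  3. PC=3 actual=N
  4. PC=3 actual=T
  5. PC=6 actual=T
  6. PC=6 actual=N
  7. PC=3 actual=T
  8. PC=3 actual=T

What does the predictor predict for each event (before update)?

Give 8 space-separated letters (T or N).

Answer: N N N N N T N T

Derivation:
Ev 1: PC=6 idx=2 pred=N actual=T -> ctr[2]=1
Ev 2: PC=3 idx=3 pred=N actual=T -> ctr[3]=1
Ev 3: PC=3 idx=3 pred=N actual=N -> ctr[3]=0
Ev 4: PC=3 idx=3 pred=N actual=T -> ctr[3]=1
Ev 5: PC=6 idx=2 pred=N actual=T -> ctr[2]=2
Ev 6: PC=6 idx=2 pred=T actual=N -> ctr[2]=1
Ev 7: PC=3 idx=3 pred=N actual=T -> ctr[3]=2
Ev 8: PC=3 idx=3 pred=T actual=T -> ctr[3]=3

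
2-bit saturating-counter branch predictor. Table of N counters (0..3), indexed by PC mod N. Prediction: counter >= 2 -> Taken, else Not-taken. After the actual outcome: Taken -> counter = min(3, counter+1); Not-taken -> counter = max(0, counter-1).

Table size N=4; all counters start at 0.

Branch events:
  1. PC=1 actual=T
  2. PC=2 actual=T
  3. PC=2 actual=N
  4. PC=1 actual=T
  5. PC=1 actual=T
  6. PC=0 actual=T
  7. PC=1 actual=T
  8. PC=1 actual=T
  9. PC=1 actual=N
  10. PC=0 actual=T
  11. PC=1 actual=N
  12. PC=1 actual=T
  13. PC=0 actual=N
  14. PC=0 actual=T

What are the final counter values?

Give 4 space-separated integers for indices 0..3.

Ev 1: PC=1 idx=1 pred=N actual=T -> ctr[1]=1
Ev 2: PC=2 idx=2 pred=N actual=T -> ctr[2]=1
Ev 3: PC=2 idx=2 pred=N actual=N -> ctr[2]=0
Ev 4: PC=1 idx=1 pred=N actual=T -> ctr[1]=2
Ev 5: PC=1 idx=1 pred=T actual=T -> ctr[1]=3
Ev 6: PC=0 idx=0 pred=N actual=T -> ctr[0]=1
Ev 7: PC=1 idx=1 pred=T actual=T -> ctr[1]=3
Ev 8: PC=1 idx=1 pred=T actual=T -> ctr[1]=3
Ev 9: PC=1 idx=1 pred=T actual=N -> ctr[1]=2
Ev 10: PC=0 idx=0 pred=N actual=T -> ctr[0]=2
Ev 11: PC=1 idx=1 pred=T actual=N -> ctr[1]=1
Ev 12: PC=1 idx=1 pred=N actual=T -> ctr[1]=2
Ev 13: PC=0 idx=0 pred=T actual=N -> ctr[0]=1
Ev 14: PC=0 idx=0 pred=N actual=T -> ctr[0]=2

Answer: 2 2 0 0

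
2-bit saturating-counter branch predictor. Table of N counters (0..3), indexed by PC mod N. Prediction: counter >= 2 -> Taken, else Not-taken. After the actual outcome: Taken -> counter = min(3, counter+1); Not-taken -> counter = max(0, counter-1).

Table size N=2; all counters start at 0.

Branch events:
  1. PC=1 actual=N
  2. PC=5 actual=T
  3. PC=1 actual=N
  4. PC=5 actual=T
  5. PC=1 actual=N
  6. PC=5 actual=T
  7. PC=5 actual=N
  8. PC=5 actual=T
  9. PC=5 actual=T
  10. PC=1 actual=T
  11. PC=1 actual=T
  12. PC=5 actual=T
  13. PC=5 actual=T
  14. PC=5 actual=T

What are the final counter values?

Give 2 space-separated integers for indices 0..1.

Ev 1: PC=1 idx=1 pred=N actual=N -> ctr[1]=0
Ev 2: PC=5 idx=1 pred=N actual=T -> ctr[1]=1
Ev 3: PC=1 idx=1 pred=N actual=N -> ctr[1]=0
Ev 4: PC=5 idx=1 pred=N actual=T -> ctr[1]=1
Ev 5: PC=1 idx=1 pred=N actual=N -> ctr[1]=0
Ev 6: PC=5 idx=1 pred=N actual=T -> ctr[1]=1
Ev 7: PC=5 idx=1 pred=N actual=N -> ctr[1]=0
Ev 8: PC=5 idx=1 pred=N actual=T -> ctr[1]=1
Ev 9: PC=5 idx=1 pred=N actual=T -> ctr[1]=2
Ev 10: PC=1 idx=1 pred=T actual=T -> ctr[1]=3
Ev 11: PC=1 idx=1 pred=T actual=T -> ctr[1]=3
Ev 12: PC=5 idx=1 pred=T actual=T -> ctr[1]=3
Ev 13: PC=5 idx=1 pred=T actual=T -> ctr[1]=3
Ev 14: PC=5 idx=1 pred=T actual=T -> ctr[1]=3

Answer: 0 3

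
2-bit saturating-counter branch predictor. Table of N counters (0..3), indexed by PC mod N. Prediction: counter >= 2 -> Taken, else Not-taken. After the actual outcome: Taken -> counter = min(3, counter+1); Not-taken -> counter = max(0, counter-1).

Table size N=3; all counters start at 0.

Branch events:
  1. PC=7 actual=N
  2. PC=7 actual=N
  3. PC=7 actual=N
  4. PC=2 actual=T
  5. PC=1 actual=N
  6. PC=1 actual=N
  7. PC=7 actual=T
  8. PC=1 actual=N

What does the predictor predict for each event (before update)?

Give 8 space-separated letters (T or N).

Ev 1: PC=7 idx=1 pred=N actual=N -> ctr[1]=0
Ev 2: PC=7 idx=1 pred=N actual=N -> ctr[1]=0
Ev 3: PC=7 idx=1 pred=N actual=N -> ctr[1]=0
Ev 4: PC=2 idx=2 pred=N actual=T -> ctr[2]=1
Ev 5: PC=1 idx=1 pred=N actual=N -> ctr[1]=0
Ev 6: PC=1 idx=1 pred=N actual=N -> ctr[1]=0
Ev 7: PC=7 idx=1 pred=N actual=T -> ctr[1]=1
Ev 8: PC=1 idx=1 pred=N actual=N -> ctr[1]=0

Answer: N N N N N N N N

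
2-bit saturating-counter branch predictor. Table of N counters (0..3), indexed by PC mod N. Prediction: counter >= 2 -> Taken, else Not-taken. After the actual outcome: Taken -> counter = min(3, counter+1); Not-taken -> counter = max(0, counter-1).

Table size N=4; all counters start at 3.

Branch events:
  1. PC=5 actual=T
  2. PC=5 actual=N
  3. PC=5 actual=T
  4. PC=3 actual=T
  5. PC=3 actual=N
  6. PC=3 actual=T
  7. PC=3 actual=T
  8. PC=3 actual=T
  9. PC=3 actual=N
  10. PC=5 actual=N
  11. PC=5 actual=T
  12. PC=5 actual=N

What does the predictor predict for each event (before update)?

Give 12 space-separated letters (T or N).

Ev 1: PC=5 idx=1 pred=T actual=T -> ctr[1]=3
Ev 2: PC=5 idx=1 pred=T actual=N -> ctr[1]=2
Ev 3: PC=5 idx=1 pred=T actual=T -> ctr[1]=3
Ev 4: PC=3 idx=3 pred=T actual=T -> ctr[3]=3
Ev 5: PC=3 idx=3 pred=T actual=N -> ctr[3]=2
Ev 6: PC=3 idx=3 pred=T actual=T -> ctr[3]=3
Ev 7: PC=3 idx=3 pred=T actual=T -> ctr[3]=3
Ev 8: PC=3 idx=3 pred=T actual=T -> ctr[3]=3
Ev 9: PC=3 idx=3 pred=T actual=N -> ctr[3]=2
Ev 10: PC=5 idx=1 pred=T actual=N -> ctr[1]=2
Ev 11: PC=5 idx=1 pred=T actual=T -> ctr[1]=3
Ev 12: PC=5 idx=1 pred=T actual=N -> ctr[1]=2

Answer: T T T T T T T T T T T T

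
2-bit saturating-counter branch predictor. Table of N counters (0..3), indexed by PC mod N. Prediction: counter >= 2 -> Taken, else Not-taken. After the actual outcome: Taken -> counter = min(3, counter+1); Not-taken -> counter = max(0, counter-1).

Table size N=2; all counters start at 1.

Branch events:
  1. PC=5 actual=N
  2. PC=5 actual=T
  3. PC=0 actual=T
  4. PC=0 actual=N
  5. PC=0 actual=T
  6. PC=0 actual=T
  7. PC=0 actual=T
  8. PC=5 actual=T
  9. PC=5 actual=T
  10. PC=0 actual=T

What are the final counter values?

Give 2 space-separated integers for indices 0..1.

Answer: 3 3

Derivation:
Ev 1: PC=5 idx=1 pred=N actual=N -> ctr[1]=0
Ev 2: PC=5 idx=1 pred=N actual=T -> ctr[1]=1
Ev 3: PC=0 idx=0 pred=N actual=T -> ctr[0]=2
Ev 4: PC=0 idx=0 pred=T actual=N -> ctr[0]=1
Ev 5: PC=0 idx=0 pred=N actual=T -> ctr[0]=2
Ev 6: PC=0 idx=0 pred=T actual=T -> ctr[0]=3
Ev 7: PC=0 idx=0 pred=T actual=T -> ctr[0]=3
Ev 8: PC=5 idx=1 pred=N actual=T -> ctr[1]=2
Ev 9: PC=5 idx=1 pred=T actual=T -> ctr[1]=3
Ev 10: PC=0 idx=0 pred=T actual=T -> ctr[0]=3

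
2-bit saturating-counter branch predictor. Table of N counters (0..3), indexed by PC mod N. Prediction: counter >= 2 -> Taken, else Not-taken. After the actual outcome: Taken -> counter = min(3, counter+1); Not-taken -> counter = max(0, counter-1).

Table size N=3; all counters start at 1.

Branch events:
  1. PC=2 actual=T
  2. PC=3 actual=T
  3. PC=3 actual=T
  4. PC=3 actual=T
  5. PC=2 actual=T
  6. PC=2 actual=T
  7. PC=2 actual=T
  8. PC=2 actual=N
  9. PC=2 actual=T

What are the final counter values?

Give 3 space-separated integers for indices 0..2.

Answer: 3 1 3

Derivation:
Ev 1: PC=2 idx=2 pred=N actual=T -> ctr[2]=2
Ev 2: PC=3 idx=0 pred=N actual=T -> ctr[0]=2
Ev 3: PC=3 idx=0 pred=T actual=T -> ctr[0]=3
Ev 4: PC=3 idx=0 pred=T actual=T -> ctr[0]=3
Ev 5: PC=2 idx=2 pred=T actual=T -> ctr[2]=3
Ev 6: PC=2 idx=2 pred=T actual=T -> ctr[2]=3
Ev 7: PC=2 idx=2 pred=T actual=T -> ctr[2]=3
Ev 8: PC=2 idx=2 pred=T actual=N -> ctr[2]=2
Ev 9: PC=2 idx=2 pred=T actual=T -> ctr[2]=3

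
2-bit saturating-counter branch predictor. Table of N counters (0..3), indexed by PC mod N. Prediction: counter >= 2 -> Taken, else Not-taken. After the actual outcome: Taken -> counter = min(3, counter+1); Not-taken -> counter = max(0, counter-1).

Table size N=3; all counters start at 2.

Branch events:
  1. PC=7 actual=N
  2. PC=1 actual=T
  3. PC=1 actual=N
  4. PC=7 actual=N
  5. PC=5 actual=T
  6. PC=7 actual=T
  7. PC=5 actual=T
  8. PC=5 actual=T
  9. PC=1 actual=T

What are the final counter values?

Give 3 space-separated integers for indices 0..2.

Answer: 2 2 3

Derivation:
Ev 1: PC=7 idx=1 pred=T actual=N -> ctr[1]=1
Ev 2: PC=1 idx=1 pred=N actual=T -> ctr[1]=2
Ev 3: PC=1 idx=1 pred=T actual=N -> ctr[1]=1
Ev 4: PC=7 idx=1 pred=N actual=N -> ctr[1]=0
Ev 5: PC=5 idx=2 pred=T actual=T -> ctr[2]=3
Ev 6: PC=7 idx=1 pred=N actual=T -> ctr[1]=1
Ev 7: PC=5 idx=2 pred=T actual=T -> ctr[2]=3
Ev 8: PC=5 idx=2 pred=T actual=T -> ctr[2]=3
Ev 9: PC=1 idx=1 pred=N actual=T -> ctr[1]=2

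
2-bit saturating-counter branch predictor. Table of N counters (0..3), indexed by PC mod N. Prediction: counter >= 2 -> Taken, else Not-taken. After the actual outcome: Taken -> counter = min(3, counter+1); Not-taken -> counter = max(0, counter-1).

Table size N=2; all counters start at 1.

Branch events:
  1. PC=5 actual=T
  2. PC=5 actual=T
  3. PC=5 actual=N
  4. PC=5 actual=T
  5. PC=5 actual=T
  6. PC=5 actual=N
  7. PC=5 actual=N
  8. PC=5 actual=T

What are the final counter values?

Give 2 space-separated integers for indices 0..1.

Ev 1: PC=5 idx=1 pred=N actual=T -> ctr[1]=2
Ev 2: PC=5 idx=1 pred=T actual=T -> ctr[1]=3
Ev 3: PC=5 idx=1 pred=T actual=N -> ctr[1]=2
Ev 4: PC=5 idx=1 pred=T actual=T -> ctr[1]=3
Ev 5: PC=5 idx=1 pred=T actual=T -> ctr[1]=3
Ev 6: PC=5 idx=1 pred=T actual=N -> ctr[1]=2
Ev 7: PC=5 idx=1 pred=T actual=N -> ctr[1]=1
Ev 8: PC=5 idx=1 pred=N actual=T -> ctr[1]=2

Answer: 1 2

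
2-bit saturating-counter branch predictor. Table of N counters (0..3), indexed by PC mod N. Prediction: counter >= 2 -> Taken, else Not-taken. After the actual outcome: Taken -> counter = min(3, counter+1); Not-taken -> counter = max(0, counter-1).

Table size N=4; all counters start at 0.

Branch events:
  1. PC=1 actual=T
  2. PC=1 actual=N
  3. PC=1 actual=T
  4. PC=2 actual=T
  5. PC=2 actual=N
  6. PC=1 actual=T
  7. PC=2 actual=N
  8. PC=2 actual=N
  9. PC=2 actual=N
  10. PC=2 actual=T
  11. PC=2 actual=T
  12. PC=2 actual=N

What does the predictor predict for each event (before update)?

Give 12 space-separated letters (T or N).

Ev 1: PC=1 idx=1 pred=N actual=T -> ctr[1]=1
Ev 2: PC=1 idx=1 pred=N actual=N -> ctr[1]=0
Ev 3: PC=1 idx=1 pred=N actual=T -> ctr[1]=1
Ev 4: PC=2 idx=2 pred=N actual=T -> ctr[2]=1
Ev 5: PC=2 idx=2 pred=N actual=N -> ctr[2]=0
Ev 6: PC=1 idx=1 pred=N actual=T -> ctr[1]=2
Ev 7: PC=2 idx=2 pred=N actual=N -> ctr[2]=0
Ev 8: PC=2 idx=2 pred=N actual=N -> ctr[2]=0
Ev 9: PC=2 idx=2 pred=N actual=N -> ctr[2]=0
Ev 10: PC=2 idx=2 pred=N actual=T -> ctr[2]=1
Ev 11: PC=2 idx=2 pred=N actual=T -> ctr[2]=2
Ev 12: PC=2 idx=2 pred=T actual=N -> ctr[2]=1

Answer: N N N N N N N N N N N T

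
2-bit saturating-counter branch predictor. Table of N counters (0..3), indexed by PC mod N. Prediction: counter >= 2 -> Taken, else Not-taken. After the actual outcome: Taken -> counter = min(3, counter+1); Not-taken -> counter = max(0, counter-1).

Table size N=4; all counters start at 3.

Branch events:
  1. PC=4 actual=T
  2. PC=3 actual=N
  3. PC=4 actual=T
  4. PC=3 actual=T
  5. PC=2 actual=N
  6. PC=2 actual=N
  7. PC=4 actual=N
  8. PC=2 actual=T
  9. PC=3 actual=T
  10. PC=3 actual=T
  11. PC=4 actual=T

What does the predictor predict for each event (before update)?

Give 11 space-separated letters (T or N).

Ev 1: PC=4 idx=0 pred=T actual=T -> ctr[0]=3
Ev 2: PC=3 idx=3 pred=T actual=N -> ctr[3]=2
Ev 3: PC=4 idx=0 pred=T actual=T -> ctr[0]=3
Ev 4: PC=3 idx=3 pred=T actual=T -> ctr[3]=3
Ev 5: PC=2 idx=2 pred=T actual=N -> ctr[2]=2
Ev 6: PC=2 idx=2 pred=T actual=N -> ctr[2]=1
Ev 7: PC=4 idx=0 pred=T actual=N -> ctr[0]=2
Ev 8: PC=2 idx=2 pred=N actual=T -> ctr[2]=2
Ev 9: PC=3 idx=3 pred=T actual=T -> ctr[3]=3
Ev 10: PC=3 idx=3 pred=T actual=T -> ctr[3]=3
Ev 11: PC=4 idx=0 pred=T actual=T -> ctr[0]=3

Answer: T T T T T T T N T T T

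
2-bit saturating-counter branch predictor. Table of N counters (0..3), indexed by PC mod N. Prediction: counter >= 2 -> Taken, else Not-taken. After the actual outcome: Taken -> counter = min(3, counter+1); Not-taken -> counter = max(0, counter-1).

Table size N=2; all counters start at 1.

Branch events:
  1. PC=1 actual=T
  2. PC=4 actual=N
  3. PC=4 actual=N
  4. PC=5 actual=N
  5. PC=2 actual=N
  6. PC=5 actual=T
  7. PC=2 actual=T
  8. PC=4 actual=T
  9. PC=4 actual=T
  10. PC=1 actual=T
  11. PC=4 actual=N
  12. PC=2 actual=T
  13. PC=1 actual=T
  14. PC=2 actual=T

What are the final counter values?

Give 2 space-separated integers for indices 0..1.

Answer: 3 3

Derivation:
Ev 1: PC=1 idx=1 pred=N actual=T -> ctr[1]=2
Ev 2: PC=4 idx=0 pred=N actual=N -> ctr[0]=0
Ev 3: PC=4 idx=0 pred=N actual=N -> ctr[0]=0
Ev 4: PC=5 idx=1 pred=T actual=N -> ctr[1]=1
Ev 5: PC=2 idx=0 pred=N actual=N -> ctr[0]=0
Ev 6: PC=5 idx=1 pred=N actual=T -> ctr[1]=2
Ev 7: PC=2 idx=0 pred=N actual=T -> ctr[0]=1
Ev 8: PC=4 idx=0 pred=N actual=T -> ctr[0]=2
Ev 9: PC=4 idx=0 pred=T actual=T -> ctr[0]=3
Ev 10: PC=1 idx=1 pred=T actual=T -> ctr[1]=3
Ev 11: PC=4 idx=0 pred=T actual=N -> ctr[0]=2
Ev 12: PC=2 idx=0 pred=T actual=T -> ctr[0]=3
Ev 13: PC=1 idx=1 pred=T actual=T -> ctr[1]=3
Ev 14: PC=2 idx=0 pred=T actual=T -> ctr[0]=3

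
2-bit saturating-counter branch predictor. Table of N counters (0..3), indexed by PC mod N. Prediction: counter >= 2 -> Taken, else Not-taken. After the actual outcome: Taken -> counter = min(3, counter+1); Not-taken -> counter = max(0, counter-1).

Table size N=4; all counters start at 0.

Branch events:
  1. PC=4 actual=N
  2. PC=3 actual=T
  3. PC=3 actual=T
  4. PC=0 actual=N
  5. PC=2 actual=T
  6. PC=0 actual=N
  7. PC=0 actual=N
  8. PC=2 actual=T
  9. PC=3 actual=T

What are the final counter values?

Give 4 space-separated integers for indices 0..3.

Answer: 0 0 2 3

Derivation:
Ev 1: PC=4 idx=0 pred=N actual=N -> ctr[0]=0
Ev 2: PC=3 idx=3 pred=N actual=T -> ctr[3]=1
Ev 3: PC=3 idx=3 pred=N actual=T -> ctr[3]=2
Ev 4: PC=0 idx=0 pred=N actual=N -> ctr[0]=0
Ev 5: PC=2 idx=2 pred=N actual=T -> ctr[2]=1
Ev 6: PC=0 idx=0 pred=N actual=N -> ctr[0]=0
Ev 7: PC=0 idx=0 pred=N actual=N -> ctr[0]=0
Ev 8: PC=2 idx=2 pred=N actual=T -> ctr[2]=2
Ev 9: PC=3 idx=3 pred=T actual=T -> ctr[3]=3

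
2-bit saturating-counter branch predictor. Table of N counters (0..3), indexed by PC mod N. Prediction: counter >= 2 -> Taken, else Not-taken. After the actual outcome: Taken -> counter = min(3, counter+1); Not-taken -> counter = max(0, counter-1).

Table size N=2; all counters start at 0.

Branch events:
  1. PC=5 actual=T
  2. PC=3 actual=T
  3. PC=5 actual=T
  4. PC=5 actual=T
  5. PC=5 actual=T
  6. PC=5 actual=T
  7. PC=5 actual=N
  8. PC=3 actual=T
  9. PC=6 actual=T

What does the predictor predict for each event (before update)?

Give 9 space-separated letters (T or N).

Ev 1: PC=5 idx=1 pred=N actual=T -> ctr[1]=1
Ev 2: PC=3 idx=1 pred=N actual=T -> ctr[1]=2
Ev 3: PC=5 idx=1 pred=T actual=T -> ctr[1]=3
Ev 4: PC=5 idx=1 pred=T actual=T -> ctr[1]=3
Ev 5: PC=5 idx=1 pred=T actual=T -> ctr[1]=3
Ev 6: PC=5 idx=1 pred=T actual=T -> ctr[1]=3
Ev 7: PC=5 idx=1 pred=T actual=N -> ctr[1]=2
Ev 8: PC=3 idx=1 pred=T actual=T -> ctr[1]=3
Ev 9: PC=6 idx=0 pred=N actual=T -> ctr[0]=1

Answer: N N T T T T T T N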